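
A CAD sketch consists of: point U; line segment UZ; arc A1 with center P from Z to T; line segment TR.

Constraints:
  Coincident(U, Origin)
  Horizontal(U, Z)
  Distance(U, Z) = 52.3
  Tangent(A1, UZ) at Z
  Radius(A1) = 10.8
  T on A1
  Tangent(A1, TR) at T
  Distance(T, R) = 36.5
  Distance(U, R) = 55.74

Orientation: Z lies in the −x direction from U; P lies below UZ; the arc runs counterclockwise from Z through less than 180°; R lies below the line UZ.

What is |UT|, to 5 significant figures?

62.688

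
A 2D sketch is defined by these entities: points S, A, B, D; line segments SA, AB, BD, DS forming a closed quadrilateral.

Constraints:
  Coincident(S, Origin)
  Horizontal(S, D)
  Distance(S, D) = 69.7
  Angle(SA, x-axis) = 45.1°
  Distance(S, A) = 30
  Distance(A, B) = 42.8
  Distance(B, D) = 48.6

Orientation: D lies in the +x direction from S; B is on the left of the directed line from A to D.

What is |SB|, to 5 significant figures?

72.588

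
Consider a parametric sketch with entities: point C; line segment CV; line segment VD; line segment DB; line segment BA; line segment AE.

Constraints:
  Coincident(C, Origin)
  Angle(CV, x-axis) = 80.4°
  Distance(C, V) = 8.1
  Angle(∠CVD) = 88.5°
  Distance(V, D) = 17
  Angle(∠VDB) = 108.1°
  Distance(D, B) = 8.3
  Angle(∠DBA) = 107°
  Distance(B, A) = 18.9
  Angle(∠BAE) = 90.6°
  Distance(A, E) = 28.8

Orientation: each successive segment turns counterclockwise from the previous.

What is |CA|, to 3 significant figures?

11.4

C is at the origin; CV runs at 80.4° with length 8.1, so V = (1.35, 7.99). ∠CVD = 88.5° gives VD at 172° from the x-axis; with |VD| = 17.0, D = (-15.5, 10.4). ∠VDB = 108.1° gives DB at -116° from the x-axis; with |DB| = 8.3, B = (-19.1, 2.93). ∠DBA = 107.0° gives BA at -43.2° from the x-axis; with |BA| = 18.9, A = (-5.37, -10.0). Then |CA| = |A − C| = 11.4.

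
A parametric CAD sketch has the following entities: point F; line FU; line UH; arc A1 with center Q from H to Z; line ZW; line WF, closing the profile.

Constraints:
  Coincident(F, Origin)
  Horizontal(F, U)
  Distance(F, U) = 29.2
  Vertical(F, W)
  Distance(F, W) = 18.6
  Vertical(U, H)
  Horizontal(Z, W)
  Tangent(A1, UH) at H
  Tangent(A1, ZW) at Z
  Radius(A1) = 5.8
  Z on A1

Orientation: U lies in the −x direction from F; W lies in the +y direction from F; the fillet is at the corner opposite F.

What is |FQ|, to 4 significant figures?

26.67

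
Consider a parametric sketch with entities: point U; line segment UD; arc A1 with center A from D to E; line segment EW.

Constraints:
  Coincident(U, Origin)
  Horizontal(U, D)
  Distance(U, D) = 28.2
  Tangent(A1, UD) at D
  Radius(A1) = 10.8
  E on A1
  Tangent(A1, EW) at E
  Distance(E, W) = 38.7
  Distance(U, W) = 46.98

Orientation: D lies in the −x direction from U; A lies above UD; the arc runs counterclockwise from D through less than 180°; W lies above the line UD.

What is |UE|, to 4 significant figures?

19.56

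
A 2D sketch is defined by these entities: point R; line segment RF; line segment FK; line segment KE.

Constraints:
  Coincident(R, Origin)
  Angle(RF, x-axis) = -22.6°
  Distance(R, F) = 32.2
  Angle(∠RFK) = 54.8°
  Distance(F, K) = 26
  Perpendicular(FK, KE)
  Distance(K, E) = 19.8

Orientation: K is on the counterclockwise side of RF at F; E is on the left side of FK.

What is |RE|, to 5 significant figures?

9.8866

R is at the origin; RF runs at -22.6° with length 32.2, so F = 32.2·(cos -22.6°, sin -22.6°) = (29.727, -12.374). ∠RFK = 54.8°, so FK runs at -22.6° + (180° − 54.8°) = 102.60° from the x-axis; with |FK| = 26.0, K = F + 26.0·(cos 102.60°, sin 102.60°) = (24.056, 13.000). FK ⟂ KE; with |KE| = 19.8 on the left of FK, E = K + 19.8·(-0.97592, -0.21814) = (4.7325, 8.6803). Then |RE| = |E − R| = 9.8866.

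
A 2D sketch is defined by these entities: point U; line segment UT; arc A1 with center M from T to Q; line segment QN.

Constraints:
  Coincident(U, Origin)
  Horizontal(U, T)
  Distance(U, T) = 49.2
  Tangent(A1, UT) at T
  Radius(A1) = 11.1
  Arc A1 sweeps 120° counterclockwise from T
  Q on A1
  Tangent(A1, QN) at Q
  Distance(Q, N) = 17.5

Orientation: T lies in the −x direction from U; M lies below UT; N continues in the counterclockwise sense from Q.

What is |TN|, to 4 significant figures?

31.82

U is at the origin; U and T share the same y with |UT| = 49.2 and T on the −x side, so T = (-49.20, 0.000). Since A1 is tangent to UT there, MT ⟂ UT, so M = T + (0, -11.1) = (-49.20, -11.10). On A1, T sits at bearing 90° from M; a 120° counterclockwise sweep puts Q at bearing 210°, so Q = M + 11.1·(cos 210°, sin 210°) = (-58.81, -16.65). Tangency of A1 to QN means the radius MQ is perpendicular to QN, so QN runs along (−sin 210°, cos 210°); with |QN| = 17.5, N = (-50.06, -31.81). Then |TN| = |N − T| = 31.82.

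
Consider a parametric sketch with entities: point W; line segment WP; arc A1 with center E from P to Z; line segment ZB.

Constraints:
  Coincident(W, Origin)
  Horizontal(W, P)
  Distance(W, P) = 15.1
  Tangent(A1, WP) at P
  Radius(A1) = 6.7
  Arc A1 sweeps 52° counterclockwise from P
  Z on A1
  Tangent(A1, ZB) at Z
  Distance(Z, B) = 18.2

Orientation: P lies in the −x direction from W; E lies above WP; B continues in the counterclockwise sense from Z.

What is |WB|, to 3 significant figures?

17.0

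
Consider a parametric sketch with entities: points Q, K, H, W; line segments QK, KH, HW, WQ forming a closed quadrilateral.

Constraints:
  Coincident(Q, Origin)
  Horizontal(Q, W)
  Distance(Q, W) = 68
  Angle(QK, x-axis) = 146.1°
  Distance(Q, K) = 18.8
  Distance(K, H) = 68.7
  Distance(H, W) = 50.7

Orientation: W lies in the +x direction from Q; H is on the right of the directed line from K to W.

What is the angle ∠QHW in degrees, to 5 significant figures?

84.629°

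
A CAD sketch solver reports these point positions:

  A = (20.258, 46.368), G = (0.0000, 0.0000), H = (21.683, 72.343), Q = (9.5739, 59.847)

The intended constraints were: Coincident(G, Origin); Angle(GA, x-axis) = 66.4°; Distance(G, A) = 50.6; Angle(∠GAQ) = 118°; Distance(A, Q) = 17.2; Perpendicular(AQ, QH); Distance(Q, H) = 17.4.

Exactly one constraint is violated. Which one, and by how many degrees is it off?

Perpendicular(AQ, QH) — off by 7.50°.

G = (0.00, 0.00) ✓; GA at 66.40° ✓; |GA| = 50.60 ✓; ∠GAQ = 118.0° ✓; |AQ| = 17.20 ✓; ∠(AQ, QH) = 82.50° ✗; |QH| = 17.40 ✓.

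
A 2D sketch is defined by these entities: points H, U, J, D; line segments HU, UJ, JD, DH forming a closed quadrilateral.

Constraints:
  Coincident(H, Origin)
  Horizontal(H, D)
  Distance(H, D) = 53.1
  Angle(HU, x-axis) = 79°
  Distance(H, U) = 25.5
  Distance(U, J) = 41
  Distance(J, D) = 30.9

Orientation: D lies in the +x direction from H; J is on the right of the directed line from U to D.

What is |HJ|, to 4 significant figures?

26.67

Checks: |UJ| = 41.00 ✓; |JD| = 30.90 ✓.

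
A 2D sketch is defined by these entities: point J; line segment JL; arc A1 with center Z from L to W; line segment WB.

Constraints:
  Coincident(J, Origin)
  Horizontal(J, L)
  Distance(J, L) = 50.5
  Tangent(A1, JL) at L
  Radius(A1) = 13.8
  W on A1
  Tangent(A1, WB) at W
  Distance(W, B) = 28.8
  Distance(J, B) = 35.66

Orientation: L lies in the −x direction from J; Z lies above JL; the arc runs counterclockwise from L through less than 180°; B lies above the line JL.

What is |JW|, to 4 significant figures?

39.95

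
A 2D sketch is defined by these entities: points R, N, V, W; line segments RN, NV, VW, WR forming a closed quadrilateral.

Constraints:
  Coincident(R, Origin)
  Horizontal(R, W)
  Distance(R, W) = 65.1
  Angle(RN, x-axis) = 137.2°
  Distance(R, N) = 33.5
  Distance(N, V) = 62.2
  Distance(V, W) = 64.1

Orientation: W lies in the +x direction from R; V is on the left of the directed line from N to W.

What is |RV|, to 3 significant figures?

61.0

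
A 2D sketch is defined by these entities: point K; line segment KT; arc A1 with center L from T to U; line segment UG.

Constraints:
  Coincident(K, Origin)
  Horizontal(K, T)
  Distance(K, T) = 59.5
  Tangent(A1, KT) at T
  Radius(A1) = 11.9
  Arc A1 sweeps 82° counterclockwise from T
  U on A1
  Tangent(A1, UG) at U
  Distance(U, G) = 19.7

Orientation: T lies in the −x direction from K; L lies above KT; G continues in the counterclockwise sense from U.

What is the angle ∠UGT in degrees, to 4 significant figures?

18.02°

K is at the origin; K and T share the same y with |KT| = 59.5 and T on the −x side, so T = (-59.50, 0.000). The tangent condition forces LT to be normal to KT, so L = T + (0, 11.9) = (-59.50, 11.90). On A1, T sits at bearing -90° from L; an 82° counterclockwise sweep puts U at bearing -8°, so U = L + 11.9·(cos -8°, sin -8°) = (-47.72, 10.24). The tangent condition forces LU to be normal to UG, so UG runs along (−sin -8°, cos -8°); with |UG| = 19.7, G = (-44.97, 29.75). Then cos ∠UGT = GU·GT / (|GU||GT|), giving 18.02°.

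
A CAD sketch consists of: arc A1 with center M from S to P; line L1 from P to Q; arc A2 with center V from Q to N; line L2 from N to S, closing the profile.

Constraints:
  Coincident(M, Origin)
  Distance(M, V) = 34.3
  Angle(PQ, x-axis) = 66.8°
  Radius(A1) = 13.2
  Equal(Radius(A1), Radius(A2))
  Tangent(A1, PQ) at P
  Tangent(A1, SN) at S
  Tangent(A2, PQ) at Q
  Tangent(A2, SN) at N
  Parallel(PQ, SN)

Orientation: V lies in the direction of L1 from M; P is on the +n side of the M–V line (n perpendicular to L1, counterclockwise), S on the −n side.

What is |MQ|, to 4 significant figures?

36.75

The slot axis is L1's direction at 66.8°, so u = (cos 66.8°, sin 66.8°) = (0.3939, 0.9191) and n = (−sin 66.8°, cos 66.8°) = (-0.9191, 0.3939). M is at the origin and V lies 34.3 along u from M, so V = 34.3·u = (13.51, 31.53). Tangency of A1 to both parallel lines with radius 13.2 puts P and S at M ± 13.2·n: P = (-12.13, 5.200), S = (12.13, -5.200). Equal radii place Q and N the same way about V: Q = V + 13.2·n = (1.380, 36.73), N = V − 13.2·n = (25.64, 26.33). Then |MQ| = |Q − M| = 36.75.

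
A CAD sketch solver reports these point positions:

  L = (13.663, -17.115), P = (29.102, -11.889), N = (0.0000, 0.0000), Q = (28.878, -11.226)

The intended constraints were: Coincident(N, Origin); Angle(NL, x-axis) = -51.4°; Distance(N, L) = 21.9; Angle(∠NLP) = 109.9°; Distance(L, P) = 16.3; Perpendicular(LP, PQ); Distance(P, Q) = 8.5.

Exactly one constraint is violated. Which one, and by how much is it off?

Distance(P, Q) = 8.5 — off by 7.80.

N = (0.00, 0.00) ✓; NL at -51.40° ✓; |NL| = 21.90 ✓; ∠NLP = 109.9° ✓; |LP| = 16.30 ✓; ∠(LP, PQ) = 89.97° ✓; |PQ| = 0.6998 ✗.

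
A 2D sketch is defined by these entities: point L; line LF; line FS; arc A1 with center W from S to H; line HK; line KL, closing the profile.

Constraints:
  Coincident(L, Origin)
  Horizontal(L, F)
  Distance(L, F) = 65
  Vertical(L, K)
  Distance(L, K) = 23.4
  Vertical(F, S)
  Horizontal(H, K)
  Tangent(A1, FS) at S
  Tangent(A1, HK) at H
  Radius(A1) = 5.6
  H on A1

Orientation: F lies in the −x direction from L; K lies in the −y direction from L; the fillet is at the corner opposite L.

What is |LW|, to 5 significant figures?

62.010

L is at the origin; LF is horizontal with |LF| = 65.0 and F on the −x side, so F = (-65.000, 0.0000). LK is vertical with |LK| = 23.4 and K on the −y side, so K = (0.0000, -23.400). The virtual corner opposite L is at (-65.000, -23.400). A1 meets FS tangentially, so WS is at right angles to FS and A1 meets HK tangentially, so WH is at right angles to HK, with radius 5.6, so the center W sits 5.6 in from both sides at W = (-59.400, -17.800). Then |LW| = |W − L| = 62.010.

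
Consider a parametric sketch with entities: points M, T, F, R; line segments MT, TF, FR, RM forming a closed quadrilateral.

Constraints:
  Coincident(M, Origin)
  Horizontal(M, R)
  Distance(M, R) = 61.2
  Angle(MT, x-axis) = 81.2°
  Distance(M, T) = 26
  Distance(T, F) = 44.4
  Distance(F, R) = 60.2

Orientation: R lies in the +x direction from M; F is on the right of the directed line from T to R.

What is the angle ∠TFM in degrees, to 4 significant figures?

12.01°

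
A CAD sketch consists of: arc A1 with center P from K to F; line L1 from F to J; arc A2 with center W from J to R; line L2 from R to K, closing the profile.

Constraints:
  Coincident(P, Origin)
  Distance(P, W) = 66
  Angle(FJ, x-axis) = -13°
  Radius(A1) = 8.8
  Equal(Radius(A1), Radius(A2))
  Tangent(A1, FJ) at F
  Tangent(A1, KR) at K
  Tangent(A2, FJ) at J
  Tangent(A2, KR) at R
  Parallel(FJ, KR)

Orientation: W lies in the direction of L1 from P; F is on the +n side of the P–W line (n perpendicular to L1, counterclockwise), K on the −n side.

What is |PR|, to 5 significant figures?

66.584

The slot axis is L1's direction at -13.0°, so u = (cos -13.0°, sin -13.0°) = (0.97437, -0.22495) and n = (−sin -13.0°, cos -13.0°) = (0.22495, 0.97437). P is at the origin and W lies 66.0 along u from P, so W = 66.0·u = (64.308, -14.847). Tangency of A1 to both parallel lines with radius 8.8 puts F and K at P ± 8.8·n: F = (1.9796, 8.5745), K = (-1.9796, -8.5745). Equal radii place J and R the same way about W: J = W + 8.8·n = (66.288, -6.2723), R = W − 8.8·n = (62.329, -23.421). Then |PR| = |R − P| = 66.584.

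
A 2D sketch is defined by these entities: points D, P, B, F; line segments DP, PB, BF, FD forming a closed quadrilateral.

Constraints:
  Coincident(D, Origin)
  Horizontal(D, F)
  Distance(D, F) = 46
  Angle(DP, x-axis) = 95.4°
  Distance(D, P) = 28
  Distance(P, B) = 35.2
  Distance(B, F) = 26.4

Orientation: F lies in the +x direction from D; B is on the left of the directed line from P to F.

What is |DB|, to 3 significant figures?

39.2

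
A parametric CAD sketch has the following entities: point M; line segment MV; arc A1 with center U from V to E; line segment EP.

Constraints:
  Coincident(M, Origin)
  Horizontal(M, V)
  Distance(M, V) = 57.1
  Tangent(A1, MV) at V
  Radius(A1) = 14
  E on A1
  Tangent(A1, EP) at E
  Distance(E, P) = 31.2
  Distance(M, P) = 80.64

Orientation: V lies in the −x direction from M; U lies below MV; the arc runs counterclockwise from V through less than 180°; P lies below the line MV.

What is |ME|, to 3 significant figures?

72.8

Checks: |UE| = 14.00 ✓; ∠(UE, EP) = 90.00° ✓; |EP| = 31.20 ✓; |MP| = 80.64 ✓.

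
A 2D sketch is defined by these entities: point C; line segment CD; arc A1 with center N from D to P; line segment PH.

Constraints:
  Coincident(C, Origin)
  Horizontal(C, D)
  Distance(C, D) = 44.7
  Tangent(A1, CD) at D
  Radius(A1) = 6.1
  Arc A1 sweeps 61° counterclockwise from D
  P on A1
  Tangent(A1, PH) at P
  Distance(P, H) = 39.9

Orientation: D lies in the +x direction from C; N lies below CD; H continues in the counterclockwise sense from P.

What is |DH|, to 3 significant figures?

45.3

On A1, D sits at bearing 90° from N; a 61° counterclockwise sweep puts P at bearing 151°, so P = N + 6.1·(cos 151°, sin 151°) = (39.4, -3.14). The tangent condition forces NP to be normal to PH, so PH runs along (−sin 151°, cos 151°); with |PH| = 39.9, H = (20.0, -38.0). Then |DH| = |H − D| = 45.3.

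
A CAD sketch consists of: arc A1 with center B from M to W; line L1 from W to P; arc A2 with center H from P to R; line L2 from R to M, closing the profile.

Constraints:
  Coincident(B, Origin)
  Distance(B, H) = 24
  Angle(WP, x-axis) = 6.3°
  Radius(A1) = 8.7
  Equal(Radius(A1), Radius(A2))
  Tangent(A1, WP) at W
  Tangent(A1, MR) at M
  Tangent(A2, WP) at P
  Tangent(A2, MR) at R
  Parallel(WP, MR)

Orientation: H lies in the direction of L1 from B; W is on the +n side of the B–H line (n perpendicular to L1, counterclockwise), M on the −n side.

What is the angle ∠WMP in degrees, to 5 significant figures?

54.058°

The slot axis is L1's direction at 6.3°, so u = (cos 6.3°, sin 6.3°) = (0.99396, 0.10973) and n = (−sin 6.3°, cos 6.3°) = (-0.10973, 0.99396). B is at the origin and H lies 24.0 along u from B, so H = 24.0·u = (23.855, 2.6336). Tangency of A1 to both parallel lines with radius 8.7 puts W and M at B ± 8.7·n: W = (-0.95469, 8.6475), M = (0.95469, -8.6475). Equal radii place P and R the same way about H: P = H + 8.7·n = (22.900, 11.281), R = H − 8.7·n = (24.810, -6.0138). Then cos ∠WMP = MW·MP / (|MW||MP|), giving 54.058°.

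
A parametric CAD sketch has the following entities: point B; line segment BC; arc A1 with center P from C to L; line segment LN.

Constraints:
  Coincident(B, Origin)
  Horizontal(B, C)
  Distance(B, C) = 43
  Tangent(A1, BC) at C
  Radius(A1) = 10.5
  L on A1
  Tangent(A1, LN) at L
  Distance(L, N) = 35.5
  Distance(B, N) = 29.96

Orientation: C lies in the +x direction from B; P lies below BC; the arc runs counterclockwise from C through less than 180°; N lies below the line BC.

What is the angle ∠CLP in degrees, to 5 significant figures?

67.579°

Checks: |PL| = 10.50 ✓; ∠(PL, LN) = 90.00° ✓; |LN| = 35.50 ✓; |BN| = 29.96 ✓.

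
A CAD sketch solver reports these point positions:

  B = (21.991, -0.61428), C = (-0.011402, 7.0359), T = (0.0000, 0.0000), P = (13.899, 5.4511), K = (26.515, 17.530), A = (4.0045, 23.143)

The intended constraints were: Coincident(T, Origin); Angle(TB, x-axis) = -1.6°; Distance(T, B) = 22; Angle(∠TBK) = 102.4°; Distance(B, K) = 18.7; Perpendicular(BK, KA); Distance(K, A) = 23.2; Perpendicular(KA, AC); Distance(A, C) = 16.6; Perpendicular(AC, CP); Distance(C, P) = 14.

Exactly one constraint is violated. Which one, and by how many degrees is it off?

Perpendicular(AC, CP) — off by 7.50°.

T = (0.00, 0.00) ✓; TB at -1.600° ✓; |TB| = 22.00 ✓; ∠TBK = 102.4° ✓; |BK| = 18.70 ✓; ∠(BK, KA) = 90.00° ✓; |KA| = 23.20 ✓; ∠(KA, AC) = 90.00° ✓; |AC| = 16.60 ✓; ∠(AC, CP) = 97.50° ✗; |CP| = 14.00 ✓.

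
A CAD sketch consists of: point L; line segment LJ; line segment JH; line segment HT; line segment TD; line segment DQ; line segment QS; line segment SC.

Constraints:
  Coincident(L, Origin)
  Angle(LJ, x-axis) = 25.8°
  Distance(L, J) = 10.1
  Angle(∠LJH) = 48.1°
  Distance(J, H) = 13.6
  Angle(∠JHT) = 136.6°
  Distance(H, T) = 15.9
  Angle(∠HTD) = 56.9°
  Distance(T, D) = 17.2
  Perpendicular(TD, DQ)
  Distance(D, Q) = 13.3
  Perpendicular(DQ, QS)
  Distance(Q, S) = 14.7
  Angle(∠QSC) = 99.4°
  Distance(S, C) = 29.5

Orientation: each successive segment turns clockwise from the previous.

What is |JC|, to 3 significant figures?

40.4

L is at the origin; LJ runs at 25.8° with length 10.1, so J = (9.09, 4.40). ∠LJH = 48.1° gives JH at -106° from the x-axis; with |JH| = 13.6, H = (5.32, -8.67). ∠JHT = 136.6° gives HT at -150° from the x-axis; with |HT| = 15.9, T = (-8.38, -16.7). ∠HTD = 56.9° gives TD at 87.4° from the x-axis; with |TD| = 17.2, D = (-7.60, 0.442). TD is perpendicular to DQ, so DQ runs at -2.60°; with |DQ| = 13.3, Q = (5.69, -0.162). DQ ⟂ QS, so QS runs at -92.6°; with |QS| = 14.7, S = (5.02, -14.8). ∠QSC = 99.4° gives SC at -173° from the x-axis; with |SC| = 29.5, C = (-24.3, -18.3). Then |JC| = |C − J| = 40.4.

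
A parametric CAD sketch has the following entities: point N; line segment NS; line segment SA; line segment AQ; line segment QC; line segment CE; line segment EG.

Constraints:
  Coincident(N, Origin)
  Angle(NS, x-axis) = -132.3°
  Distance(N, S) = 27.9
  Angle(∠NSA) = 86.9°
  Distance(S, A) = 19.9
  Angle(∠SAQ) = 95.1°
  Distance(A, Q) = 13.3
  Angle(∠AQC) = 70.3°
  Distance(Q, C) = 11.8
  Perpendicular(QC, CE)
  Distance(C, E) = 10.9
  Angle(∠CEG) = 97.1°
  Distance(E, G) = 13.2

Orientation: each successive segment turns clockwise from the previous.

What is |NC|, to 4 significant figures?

19.38

N is at the origin; NS runs at -132.3° with length 27.9, so S = (-18.78, -20.64). ∠NSA = 86.9° gives SA at 134.6° from the x-axis; with |SA| = 19.9, A = (-32.75, -6.466). ∠SAQ = 95.1° gives AQ at 49.70° from the x-axis; with |AQ| = 13.3, Q = (-24.15, 3.677). ∠AQC = 70.3° gives QC at -60.00° from the x-axis; with |QC| = 11.8, C = (-18.25, -6.542). Then |NC| = |C − N| = 19.38.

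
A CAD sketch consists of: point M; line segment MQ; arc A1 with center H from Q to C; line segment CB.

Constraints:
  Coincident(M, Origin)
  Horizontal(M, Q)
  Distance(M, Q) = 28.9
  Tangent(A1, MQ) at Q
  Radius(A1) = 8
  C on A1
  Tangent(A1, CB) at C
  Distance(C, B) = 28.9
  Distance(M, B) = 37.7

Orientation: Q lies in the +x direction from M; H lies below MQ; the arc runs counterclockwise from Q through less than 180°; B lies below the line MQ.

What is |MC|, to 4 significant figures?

22.01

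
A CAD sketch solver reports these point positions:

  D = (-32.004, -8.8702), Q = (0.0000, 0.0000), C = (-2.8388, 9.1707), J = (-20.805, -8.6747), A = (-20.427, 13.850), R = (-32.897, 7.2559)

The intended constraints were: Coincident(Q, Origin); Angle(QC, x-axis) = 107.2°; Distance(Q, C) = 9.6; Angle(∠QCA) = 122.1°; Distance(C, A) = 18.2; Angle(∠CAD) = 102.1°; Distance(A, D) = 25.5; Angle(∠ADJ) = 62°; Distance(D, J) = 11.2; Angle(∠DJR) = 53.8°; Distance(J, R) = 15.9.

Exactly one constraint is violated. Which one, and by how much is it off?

Distance(J, R) = 15.9 — off by 4.10.

Q = (0.00, 0.00) ✓; QC at 107.2° ✓; |QC| = 9.600 ✓; ∠QCA = 122.1° ✓; |CA| = 18.20 ✓; ∠CAD = 102.1° ✓; |AD| = 25.50 ✓; ∠ADJ = 62.00° ✓; |DJ| = 11.20 ✓; ∠DJR = 53.80° ✓; |JR| = 20.00 ✗.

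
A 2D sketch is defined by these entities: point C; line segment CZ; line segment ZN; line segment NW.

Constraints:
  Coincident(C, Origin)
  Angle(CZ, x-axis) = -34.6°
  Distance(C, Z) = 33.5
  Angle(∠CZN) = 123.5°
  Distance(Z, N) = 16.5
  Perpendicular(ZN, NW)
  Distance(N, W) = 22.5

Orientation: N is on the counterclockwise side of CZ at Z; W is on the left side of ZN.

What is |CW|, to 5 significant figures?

35.410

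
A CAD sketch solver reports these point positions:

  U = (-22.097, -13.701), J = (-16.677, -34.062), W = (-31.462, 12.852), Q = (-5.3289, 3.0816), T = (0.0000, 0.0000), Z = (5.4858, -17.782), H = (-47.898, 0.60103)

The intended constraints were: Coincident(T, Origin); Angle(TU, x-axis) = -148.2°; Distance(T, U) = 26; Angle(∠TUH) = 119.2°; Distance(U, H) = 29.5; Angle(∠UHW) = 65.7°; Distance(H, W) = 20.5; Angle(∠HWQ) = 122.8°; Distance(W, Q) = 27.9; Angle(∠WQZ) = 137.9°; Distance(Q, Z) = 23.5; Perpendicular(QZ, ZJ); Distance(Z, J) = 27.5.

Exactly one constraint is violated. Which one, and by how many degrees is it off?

Perpendicular(QZ, ZJ) — off by 8.90°.

T = (0.00, 0.00) ✓; TU at -148.2° ✓; |TU| = 26.00 ✓; ∠TUH = 119.2° ✓; |UH| = 29.50 ✓; ∠UHW = 65.70° ✓; |HW| = 20.50 ✓; ∠HWQ = 122.8° ✓; |WQ| = 27.90 ✓; ∠WQZ = 137.9° ✓; |QZ| = 23.50 ✓; ∠(QZ, ZJ) = 81.10° ✗; |ZJ| = 27.50 ✓.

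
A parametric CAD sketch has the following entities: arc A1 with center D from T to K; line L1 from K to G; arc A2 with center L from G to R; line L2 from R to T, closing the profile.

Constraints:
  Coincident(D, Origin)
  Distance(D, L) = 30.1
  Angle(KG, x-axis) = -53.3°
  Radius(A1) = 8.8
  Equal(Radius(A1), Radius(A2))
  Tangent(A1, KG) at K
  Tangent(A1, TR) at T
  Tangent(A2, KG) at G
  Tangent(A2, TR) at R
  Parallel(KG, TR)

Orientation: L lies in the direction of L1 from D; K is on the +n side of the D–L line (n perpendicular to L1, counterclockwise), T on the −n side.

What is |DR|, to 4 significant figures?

31.36

Tangency of A1 to both parallel lines with radius 8.8 puts K and T at D ± 8.8·n: K = (7.056, 5.259), T = (-7.056, -5.259). Equal radii place G and R the same way about L: G = L + 8.8·n = (25.04, -18.87), R = L − 8.8·n = (10.93, -29.39). Then |DR| = |R − D| = 31.36.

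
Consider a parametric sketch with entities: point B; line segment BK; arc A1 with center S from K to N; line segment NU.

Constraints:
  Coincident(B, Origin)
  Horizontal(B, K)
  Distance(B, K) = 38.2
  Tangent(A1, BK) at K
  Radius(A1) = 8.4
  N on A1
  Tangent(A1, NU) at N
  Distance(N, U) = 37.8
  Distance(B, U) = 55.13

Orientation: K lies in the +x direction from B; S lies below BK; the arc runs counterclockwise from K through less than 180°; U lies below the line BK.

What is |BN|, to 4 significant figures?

30.97

Checks: |SN| = 8.400 ✓; ∠(SN, NU) = 90.00° ✓; |NU| = 37.80 ✓; |BU| = 55.13 ✓.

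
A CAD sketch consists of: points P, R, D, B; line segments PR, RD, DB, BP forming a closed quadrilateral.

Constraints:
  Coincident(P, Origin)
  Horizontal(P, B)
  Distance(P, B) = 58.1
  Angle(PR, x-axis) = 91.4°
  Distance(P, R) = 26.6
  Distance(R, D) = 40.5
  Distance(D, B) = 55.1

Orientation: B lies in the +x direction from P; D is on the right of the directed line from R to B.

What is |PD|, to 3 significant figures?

14.3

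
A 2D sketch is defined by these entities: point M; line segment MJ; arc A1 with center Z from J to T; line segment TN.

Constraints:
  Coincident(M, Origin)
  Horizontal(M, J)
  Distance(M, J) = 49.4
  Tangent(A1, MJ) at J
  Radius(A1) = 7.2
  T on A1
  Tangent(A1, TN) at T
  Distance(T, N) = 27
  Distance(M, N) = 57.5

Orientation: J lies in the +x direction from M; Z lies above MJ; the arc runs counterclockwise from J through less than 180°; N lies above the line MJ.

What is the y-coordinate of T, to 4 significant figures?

9.960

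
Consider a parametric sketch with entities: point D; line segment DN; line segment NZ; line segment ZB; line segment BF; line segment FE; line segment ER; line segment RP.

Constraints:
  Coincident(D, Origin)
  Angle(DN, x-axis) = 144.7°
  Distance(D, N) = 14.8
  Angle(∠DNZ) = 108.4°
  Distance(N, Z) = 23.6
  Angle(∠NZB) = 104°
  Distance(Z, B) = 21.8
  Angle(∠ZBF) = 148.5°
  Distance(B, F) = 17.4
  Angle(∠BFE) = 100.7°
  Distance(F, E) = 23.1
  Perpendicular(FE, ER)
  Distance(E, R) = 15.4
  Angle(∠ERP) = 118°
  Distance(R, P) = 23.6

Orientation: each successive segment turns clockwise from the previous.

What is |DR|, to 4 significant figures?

9.168

D is at the origin; DN runs at 144.7° with length 14.8, so N = (-12.08, 8.552). ∠DNZ = 108.4° gives NZ at 73.10° from the x-axis; with |NZ| = 23.6, Z = (-5.218, 31.13). ∠NZB = 104.0° gives ZB at -2.900° from the x-axis; with |ZB| = 21.8, B = (16.55, 30.03). ∠ZBF = 148.5° gives BF at -34.40° from the x-axis; with |BF| = 17.4, F = (30.91, 20.20). ∠BFE = 100.7° gives FE at -113.7° from the x-axis; with |FE| = 23.1, E = (21.63, -0.9521). FE is perpendicular to ER, so ER runs at 156.3°; with |ER| = 15.4, R = (7.525, 5.238). Then |DR| = |R − D| = 9.168.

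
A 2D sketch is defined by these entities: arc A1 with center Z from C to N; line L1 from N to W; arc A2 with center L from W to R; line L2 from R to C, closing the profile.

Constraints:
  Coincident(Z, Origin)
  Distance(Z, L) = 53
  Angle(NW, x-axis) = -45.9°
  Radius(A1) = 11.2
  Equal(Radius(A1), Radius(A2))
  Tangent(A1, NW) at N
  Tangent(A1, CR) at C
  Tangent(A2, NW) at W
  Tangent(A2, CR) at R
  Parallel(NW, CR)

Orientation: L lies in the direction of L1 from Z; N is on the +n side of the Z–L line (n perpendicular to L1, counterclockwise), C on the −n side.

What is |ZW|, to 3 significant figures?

54.2

Tangency of A1 to both parallel lines with radius 11.2 puts N and C at Z ± 11.2·n: N = (8.04, 7.79), C = (-8.04, -7.79). Equal radii place W and R the same way about L: W = L + 11.2·n = (44.9, -30.3), R = L − 11.2·n = (28.8, -45.9). Then |ZW| = |W − Z| = 54.2.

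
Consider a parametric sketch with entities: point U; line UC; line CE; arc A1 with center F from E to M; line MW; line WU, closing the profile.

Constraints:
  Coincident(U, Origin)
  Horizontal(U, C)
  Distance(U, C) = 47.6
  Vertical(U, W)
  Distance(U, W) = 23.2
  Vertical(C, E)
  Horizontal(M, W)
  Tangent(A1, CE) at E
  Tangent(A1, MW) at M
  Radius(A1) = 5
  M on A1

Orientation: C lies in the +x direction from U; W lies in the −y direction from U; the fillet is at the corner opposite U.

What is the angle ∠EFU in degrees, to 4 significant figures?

156.9°

The virtual corner opposite U is at (47.60, -23.20). A1 meets CE tangentially, so FE is at right angles to CE and tangency of A1 to MW means the radius FM is perpendicular to MW, with radius 5.0, so the center F sits 5.0 in from both sides at F = (42.60, -18.20). That places the tangent points at E = (47.60, -18.20) on CE and M = (42.60, -23.20) on MW. Then cos ∠EFU = FE·FU / (|FE||FU|), giving 156.9°.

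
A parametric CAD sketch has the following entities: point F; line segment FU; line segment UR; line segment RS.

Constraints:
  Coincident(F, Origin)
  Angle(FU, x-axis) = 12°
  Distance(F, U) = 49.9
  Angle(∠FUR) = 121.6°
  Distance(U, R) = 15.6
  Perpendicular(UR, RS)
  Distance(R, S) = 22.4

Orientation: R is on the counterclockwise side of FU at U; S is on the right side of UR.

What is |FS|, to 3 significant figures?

77.2

F is at the origin; FU runs at 12.0° with length 49.9, so U = 49.9·(cos 12.0°, sin 12.0°) = (48.8, 10.4). ∠FUR = 121.6°, so UR runs at 12.0° + (180° − 121.6°) = 70.4° from the x-axis; with |UR| = 15.6, R = U + 15.6·(cos 70.4°, sin 70.4°) = (54.0, 25.1). UR ⟂ RS; with |RS| = 22.4 on the right of UR, S = R + 22.4·(0.942, -0.335) = (75.1, 17.6). Then |FS| = |S − F| = 77.2.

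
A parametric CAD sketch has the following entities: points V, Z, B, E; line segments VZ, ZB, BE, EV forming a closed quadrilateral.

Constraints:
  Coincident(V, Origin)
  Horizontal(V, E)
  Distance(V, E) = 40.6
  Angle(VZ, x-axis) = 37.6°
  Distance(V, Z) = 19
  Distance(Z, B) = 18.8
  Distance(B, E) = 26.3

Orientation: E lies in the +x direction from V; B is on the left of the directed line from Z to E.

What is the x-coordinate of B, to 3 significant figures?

29.4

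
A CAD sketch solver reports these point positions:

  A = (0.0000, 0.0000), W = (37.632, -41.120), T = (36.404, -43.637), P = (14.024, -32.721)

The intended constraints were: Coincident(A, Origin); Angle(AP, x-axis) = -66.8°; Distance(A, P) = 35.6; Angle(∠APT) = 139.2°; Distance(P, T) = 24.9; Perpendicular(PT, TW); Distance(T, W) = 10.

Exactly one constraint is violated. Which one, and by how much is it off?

Distance(T, W) = 10 — off by 7.20.

A = (0.00, 0.00) ✓; AP at -66.80° ✓; |AP| = 35.60 ✓; ∠APT = 139.2° ✓; |PT| = 24.90 ✓; ∠(PT, TW) = 89.99° ✓; |TW| = 2.801 ✗.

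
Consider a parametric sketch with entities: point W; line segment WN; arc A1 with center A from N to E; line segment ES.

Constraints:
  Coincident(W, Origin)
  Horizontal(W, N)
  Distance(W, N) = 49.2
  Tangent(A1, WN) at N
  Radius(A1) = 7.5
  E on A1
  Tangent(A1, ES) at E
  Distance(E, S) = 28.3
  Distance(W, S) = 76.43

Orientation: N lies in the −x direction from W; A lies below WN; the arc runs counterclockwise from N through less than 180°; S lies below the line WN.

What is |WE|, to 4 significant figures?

55.37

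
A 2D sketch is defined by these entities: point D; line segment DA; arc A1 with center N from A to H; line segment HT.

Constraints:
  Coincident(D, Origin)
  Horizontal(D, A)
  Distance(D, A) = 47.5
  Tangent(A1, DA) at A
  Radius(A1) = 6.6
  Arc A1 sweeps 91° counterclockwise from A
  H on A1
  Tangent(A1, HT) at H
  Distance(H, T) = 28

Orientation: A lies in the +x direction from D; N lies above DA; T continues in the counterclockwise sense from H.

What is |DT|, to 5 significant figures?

63.866

On A1, A sits at bearing -90° from N; a 91° counterclockwise sweep puts H at bearing 1°, so H = N + 6.6·(cos 1°, sin 1°) = (54.099, 6.7152). Since A1 is tangent to HT there, NH ⟂ HT, so HT runs along (−sin 1°, cos 1°); with |HT| = 28.0, T = (53.610, 34.711). Then |DT| = |T − D| = 63.866.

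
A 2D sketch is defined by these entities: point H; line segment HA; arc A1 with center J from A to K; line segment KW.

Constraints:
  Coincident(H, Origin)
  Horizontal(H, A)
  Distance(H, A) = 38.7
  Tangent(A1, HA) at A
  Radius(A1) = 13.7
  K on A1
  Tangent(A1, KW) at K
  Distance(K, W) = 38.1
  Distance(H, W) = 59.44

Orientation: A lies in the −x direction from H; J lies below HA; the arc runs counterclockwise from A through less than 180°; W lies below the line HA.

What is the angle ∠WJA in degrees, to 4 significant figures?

164.1°

H is at the origin; H and A share the same y with |HA| = 38.7 and A on the −x side, so A = (-38.70, 0.000). A1 meets HA tangentially, so JA is at right angles to HA, so J = A + (0, -13.7) = (-38.70, -13.70). Since JK ⟂ KW (tangency), |JW| = √(13.7² + 38.1²) = 40.49 regardless of where K sits on A1. So W lies on both circle(H, 59.44) and circle(J, 40.49); the below-HA intersection is W = (-27.61, -52.64). K is the foot of the tangent from W: K = (-49.83, -21.69).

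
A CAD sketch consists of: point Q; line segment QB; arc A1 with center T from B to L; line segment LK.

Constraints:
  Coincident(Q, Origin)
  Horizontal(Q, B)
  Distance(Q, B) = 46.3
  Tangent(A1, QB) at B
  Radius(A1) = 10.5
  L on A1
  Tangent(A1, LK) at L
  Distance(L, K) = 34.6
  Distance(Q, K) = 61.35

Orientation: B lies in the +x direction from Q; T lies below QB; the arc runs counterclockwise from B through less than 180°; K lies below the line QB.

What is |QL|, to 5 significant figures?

37.801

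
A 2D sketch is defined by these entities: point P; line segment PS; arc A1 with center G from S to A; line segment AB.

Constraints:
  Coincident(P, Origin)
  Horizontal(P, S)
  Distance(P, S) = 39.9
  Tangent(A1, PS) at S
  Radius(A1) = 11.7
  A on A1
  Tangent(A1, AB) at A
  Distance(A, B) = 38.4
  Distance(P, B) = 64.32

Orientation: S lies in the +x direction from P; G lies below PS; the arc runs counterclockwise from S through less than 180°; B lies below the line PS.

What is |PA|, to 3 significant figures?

32.1

P is at the origin; PS is horizontal with |PS| = 39.9 and S on the +x side, so S = (39.9, 0.00). A1 meets PS tangentially, so GS is at right angles to PS, so G = S + (0, -11.7) = (39.9, -11.7). Since GA ⟂ AB (tangency), |GB| = √(11.7² + 38.4²) = 40.1 regardless of where A sits on A1. So B lies on both circle(P, 64.32) and circle(G, 40.1); the below-PS intersection is B = (38.1, -51.8). A is the foot of the tangent from B: A = (28.6, -14.6).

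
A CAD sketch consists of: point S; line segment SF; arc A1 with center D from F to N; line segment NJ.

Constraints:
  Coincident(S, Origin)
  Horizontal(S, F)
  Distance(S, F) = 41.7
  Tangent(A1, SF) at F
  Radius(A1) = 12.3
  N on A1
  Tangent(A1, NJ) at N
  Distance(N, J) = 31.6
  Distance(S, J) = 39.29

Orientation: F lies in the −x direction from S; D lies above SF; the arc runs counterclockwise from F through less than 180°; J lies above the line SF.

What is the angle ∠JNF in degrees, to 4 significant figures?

147.8°

Checks: |DN| = 12.30 ✓; ∠(DN, NJ) = 90.00° ✓; |NJ| = 31.60 ✓; |SJ| = 39.29 ✓.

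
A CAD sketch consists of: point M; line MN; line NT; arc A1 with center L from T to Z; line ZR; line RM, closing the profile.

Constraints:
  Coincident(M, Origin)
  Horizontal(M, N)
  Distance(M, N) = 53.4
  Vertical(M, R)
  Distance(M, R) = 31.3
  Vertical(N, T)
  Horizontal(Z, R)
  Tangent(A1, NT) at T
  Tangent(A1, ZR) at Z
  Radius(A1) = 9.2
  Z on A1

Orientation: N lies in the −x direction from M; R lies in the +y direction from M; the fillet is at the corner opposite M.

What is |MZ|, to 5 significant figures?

54.160

M is at the origin; M and N share the same y with |MN| = 53.4 and N on the −x side, so N = (-53.400, 0.0000). M and R share the same x with |MR| = 31.3 and R on the +y side, so R = (0.0000, 31.300). The virtual corner opposite M is at (-53.400, 31.300). The tangent condition forces LT to be normal to NT and the tangent condition forces LZ to be normal to ZR, with radius 9.2, so the center L sits 9.2 in from both sides at L = (-44.200, 22.100). That places the tangent points at T = (-53.400, 22.100) on NT and Z = (-44.200, 31.300) on ZR. Then |MZ| = |Z − M| = 54.160.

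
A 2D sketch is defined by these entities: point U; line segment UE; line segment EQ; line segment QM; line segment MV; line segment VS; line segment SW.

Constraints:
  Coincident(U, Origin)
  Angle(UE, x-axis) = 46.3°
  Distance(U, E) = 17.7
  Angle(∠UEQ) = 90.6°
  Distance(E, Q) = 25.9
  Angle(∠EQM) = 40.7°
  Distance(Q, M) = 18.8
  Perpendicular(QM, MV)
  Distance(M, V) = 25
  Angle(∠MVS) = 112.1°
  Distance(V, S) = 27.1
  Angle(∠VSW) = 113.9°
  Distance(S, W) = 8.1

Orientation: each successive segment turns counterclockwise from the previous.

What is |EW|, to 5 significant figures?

34.208

U is at the origin; UE runs at 46.3° with length 17.7, so E = (12.229, 12.797). ∠UEQ = 90.6° gives EQ at 135.70° from the x-axis; with |EQ| = 25.9, Q = (-6.3078, 30.885). ∠EQM = 40.7° gives QM at -85.000° from the x-axis; with |QM| = 18.8, M = (-4.6693, 12.157). The perpendicularity gives MV at right angles to QM, so MV runs at 5.0000°; with |MV| = 25.0, V = (20.236, 14.336). ∠MVS = 112.1° gives VS at 72.900° from the x-axis; with |VS| = 27.1, S = (28.204, 40.238). ∠VSW = 113.9° gives SW at 139.00° from the x-axis; with |SW| = 8.1, W = (22.091, 45.552). Then |EW| = |W − E| = 34.208.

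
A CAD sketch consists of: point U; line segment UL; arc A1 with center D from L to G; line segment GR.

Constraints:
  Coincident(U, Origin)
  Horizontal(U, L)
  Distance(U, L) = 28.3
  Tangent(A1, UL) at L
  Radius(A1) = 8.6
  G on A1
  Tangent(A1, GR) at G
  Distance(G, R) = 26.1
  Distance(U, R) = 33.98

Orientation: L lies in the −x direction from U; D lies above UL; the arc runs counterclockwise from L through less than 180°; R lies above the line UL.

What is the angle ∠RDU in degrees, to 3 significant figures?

73.0°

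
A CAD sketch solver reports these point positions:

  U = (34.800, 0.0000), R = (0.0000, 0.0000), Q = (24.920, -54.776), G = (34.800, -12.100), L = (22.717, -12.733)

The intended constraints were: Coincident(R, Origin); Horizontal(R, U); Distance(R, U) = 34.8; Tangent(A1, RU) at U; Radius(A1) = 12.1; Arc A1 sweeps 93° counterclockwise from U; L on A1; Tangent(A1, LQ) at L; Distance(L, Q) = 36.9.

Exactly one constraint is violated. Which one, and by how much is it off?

Distance(L, Q) = 36.9 — off by 5.20.

R = (0.00, 0.00) ✓; R.y = 0.00, U.y = 0.00 ✓; |RU| = 34.80 ✓; ∠(GU, UR) = 90.00° ✓; |GU| = 12.10 ✓; bearing(G→L) − bearing(G→U) = 93.00° ✓; |GL| = 12.10 ✓; ∠(GL, LQ) = 90.00° ✓; |LQ| = 42.10 ✗.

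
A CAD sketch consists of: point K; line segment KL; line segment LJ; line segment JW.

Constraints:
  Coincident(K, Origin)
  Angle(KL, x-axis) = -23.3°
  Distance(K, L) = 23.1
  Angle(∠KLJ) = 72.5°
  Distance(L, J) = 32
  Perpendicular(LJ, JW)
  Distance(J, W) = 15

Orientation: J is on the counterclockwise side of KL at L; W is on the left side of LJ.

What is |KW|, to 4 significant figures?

26.02

∠KLJ = 72.5°, so LJ runs at -23.3° + (180° − 72.5°) = 84.20° from the x-axis; with |LJ| = 32.0, J = L + 32.0·(cos 84.20°, sin 84.20°) = (24.45, 22.70). LJ is perpendicular to JW; with |JW| = 15.0 on the left of LJ, W = J + 15.0·(-0.9949, 0.1011) = (9.527, 24.21). Then |KW| = |W − K| = 26.02.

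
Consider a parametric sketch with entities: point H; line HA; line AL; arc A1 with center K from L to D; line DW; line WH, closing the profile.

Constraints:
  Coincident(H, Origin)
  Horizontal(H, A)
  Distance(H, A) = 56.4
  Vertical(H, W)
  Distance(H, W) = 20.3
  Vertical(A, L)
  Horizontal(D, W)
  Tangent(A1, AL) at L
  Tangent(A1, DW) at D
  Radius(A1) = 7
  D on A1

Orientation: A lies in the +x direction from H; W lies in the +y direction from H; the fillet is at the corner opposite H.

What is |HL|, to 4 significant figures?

57.95

The virtual corner opposite H is at (56.40, 20.30). A1 meets AL tangentially, so KL is at right angles to AL and the tangent condition forces KD to be normal to DW, with radius 7.0, so the center K sits 7.0 in from both sides at K = (49.40, 13.30). That places the tangent points at L = (56.40, 13.30) on AL and D = (49.40, 20.30) on DW. Then |HL| = |L − H| = 57.95.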